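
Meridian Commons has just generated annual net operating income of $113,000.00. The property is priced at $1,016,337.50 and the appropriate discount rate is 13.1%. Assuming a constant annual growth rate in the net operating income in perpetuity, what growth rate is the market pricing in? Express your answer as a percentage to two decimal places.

P = D₀(1+g)/(r−g) ⇒ P(r−g) = D₀(1+g) ⇒ g(P+D₀) = P·r − D₀
g = (P·r − D₀)/(P + D₀) = ($1,016,337.50×0.131 − $113,000.00) / ($1,016,337.50 + $113,000.00) = 0.017834

1.78%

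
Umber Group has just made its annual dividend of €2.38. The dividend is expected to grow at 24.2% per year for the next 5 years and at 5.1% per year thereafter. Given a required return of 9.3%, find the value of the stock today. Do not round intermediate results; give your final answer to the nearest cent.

€130.58

D_1 = 2.95596
D_2 = 3.67130
D_3 = 4.55976
D_4 = 5.66322
D_5 = 7.03372
Terminal value at year 5: TV = D_5×(1+g_2)/(r−g_2) = 7.39244/0.042 = 176.01041
P_0 = D_1/(1+r)^1 + D_2/(1+r)^2 + D_3/(1+r)^3 + D_4/(1+r)^4 + D_5/(1+r)^5 + TV/(1+r)^5
    = 2.70445 + 3.07312 + 3.49206 + 3.96810 + 4.50904 + 112.83337 = 130.58013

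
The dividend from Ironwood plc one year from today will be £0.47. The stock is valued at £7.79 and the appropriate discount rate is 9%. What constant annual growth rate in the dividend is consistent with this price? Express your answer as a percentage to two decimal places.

2.97%

P = D₁/(r−g) ⇒ g = r − D₁/P = 0.09 − £0.47/£7.79 = 0.029666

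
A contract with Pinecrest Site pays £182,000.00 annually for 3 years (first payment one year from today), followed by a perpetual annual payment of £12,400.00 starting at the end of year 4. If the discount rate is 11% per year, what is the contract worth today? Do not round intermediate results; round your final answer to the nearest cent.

PV of 3-year annuity: £182,000.00 × [1 − (1+0.11)^−3] / 0.11 = 444756.07821
Perpetuity value at year 3: £12,400.00 / 0.11 = 112727.27273
PV of perpetuity: 112727.27273 / (1+0.11)^3 = 82425.21026
Total PV = 444756.07821 + 82425.21026 = 527181.28847

£527181.29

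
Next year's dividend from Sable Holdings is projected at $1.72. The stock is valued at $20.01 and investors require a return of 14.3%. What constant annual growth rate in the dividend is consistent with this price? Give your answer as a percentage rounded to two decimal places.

5.70%

P = D₁/(r−g) ⇒ g = r − D₁/P = 0.143 − $1.72/$20.01 = 0.057043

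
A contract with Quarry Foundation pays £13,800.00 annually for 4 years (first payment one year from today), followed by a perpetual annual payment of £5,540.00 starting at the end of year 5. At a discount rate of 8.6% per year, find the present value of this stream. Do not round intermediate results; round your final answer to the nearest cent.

£91415.34

PV of 4-year annuity: £13,800.00 × [1 − (1+0.086)^−4] / 0.086 = 45103.49946
Perpetuity value at year 4: £5,540.00 / 0.086 = 64418.60465
PV of perpetuity: 64418.60465 / (1+0.086)^4 = 46311.83748
Total PV = 45103.49946 + 46311.83748 = 91415.33694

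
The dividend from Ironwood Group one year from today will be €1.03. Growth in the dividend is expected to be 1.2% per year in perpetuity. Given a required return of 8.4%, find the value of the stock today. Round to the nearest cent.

Growing perpetuity: P = D₁ / (r − g) = €1.0300 / (0.084 − 0.012) = €14.31

€14.31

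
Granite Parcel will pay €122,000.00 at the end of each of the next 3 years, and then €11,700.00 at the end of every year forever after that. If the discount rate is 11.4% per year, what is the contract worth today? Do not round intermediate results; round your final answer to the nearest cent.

€370309.13

PV of 3-year annuity: €122,000.00 × [1 − (1+0.114)^−3] / 0.114 = 296071.26882
Perpetuity value at year 3: €11,700.00 / 0.114 = 102631.57895
PV of perpetuity: 102631.57895 / (1+0.114)^3 = 74237.85890
Total PV = 296071.26882 + 74237.85890 = 370309.12773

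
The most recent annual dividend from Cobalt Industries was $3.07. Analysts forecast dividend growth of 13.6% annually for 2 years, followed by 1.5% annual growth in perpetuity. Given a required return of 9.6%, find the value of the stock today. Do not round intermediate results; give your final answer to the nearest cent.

D_1 = 3.48752
D_2 = 3.96182
Terminal value at year 2: TV = D_2×(1+g_2)/(r−g_2) = 4.02125/0.081 = 49.64506
P_0 = D_1/(1+r)^1 + D_2/(1+r)^2 + TV/(1+r)^2
    = 3.18204 + 3.29818 + 41.32901 = 47.80923

$47.81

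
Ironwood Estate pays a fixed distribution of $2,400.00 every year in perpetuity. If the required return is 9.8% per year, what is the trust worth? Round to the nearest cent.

$24489.80

Level perpetuity: PV = C / r = $2,400.00 / 0.098 = $24,489.80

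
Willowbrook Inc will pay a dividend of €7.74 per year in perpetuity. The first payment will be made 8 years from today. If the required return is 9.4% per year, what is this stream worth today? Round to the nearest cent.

Value at end of year 7: C / r = €7.74 / 0.094 = €82.3404
Discount to today: PV = €82.3404 / (1 + 0.094)^7 = €82.3404 / 1.875518 = €43.90

€43.90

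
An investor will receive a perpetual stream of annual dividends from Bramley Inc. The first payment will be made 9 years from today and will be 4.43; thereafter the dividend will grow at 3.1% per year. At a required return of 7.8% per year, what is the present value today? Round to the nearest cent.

51.68

Value at end of year 8: C₁ / (r − g) = 4.43 / (0.078 − 0.031) = 94.2553
Discount to today: PV = 94.2553 / (1 + 0.078)^8 = 94.2553 / 1.823686 = 51.68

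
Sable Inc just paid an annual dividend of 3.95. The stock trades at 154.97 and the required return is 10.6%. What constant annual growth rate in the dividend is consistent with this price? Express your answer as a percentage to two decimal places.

7.85%

P = D₀(1+g)/(r−g) ⇒ P(r−g) = D₀(1+g) ⇒ g(P+D₀) = P·r − D₀
g = (P·r − D₀)/(P + D₀) = (154.97×0.106 − 3.95) / (154.97 + 3.95) = 0.078510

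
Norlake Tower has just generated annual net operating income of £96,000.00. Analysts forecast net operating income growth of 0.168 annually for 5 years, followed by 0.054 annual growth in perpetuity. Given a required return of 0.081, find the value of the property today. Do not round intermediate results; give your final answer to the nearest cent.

£6127766.42

D_1 = 112128.00000
D_2 = 130965.50400
D_3 = 152967.70867
D_4 = 178666.28373
D_5 = 208682.21940
Terminal value at year 5: TV = D_5×(1+g_2)/(r−g_2) = 219951.05924/0.027 = 8146335.52751
P_0 = D_1/(1+r)^1 + D_2/(1+r)^2 + D_3/(1+r)^3 + D_4/(1+r)^4 + D_5/(1+r)^5 + TV/(1+r)^5
    = 103726.17946 + 112074.16986 + 121094.01516 + 130839.78697 + 141369.90858 + 5518662.35719 = 6127766.41722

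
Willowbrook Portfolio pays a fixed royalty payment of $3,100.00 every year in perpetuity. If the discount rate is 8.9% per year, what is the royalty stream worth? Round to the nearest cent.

$34831.46

Level perpetuity: PV = C / r = $3,100.00 / 0.089 = $34,831.46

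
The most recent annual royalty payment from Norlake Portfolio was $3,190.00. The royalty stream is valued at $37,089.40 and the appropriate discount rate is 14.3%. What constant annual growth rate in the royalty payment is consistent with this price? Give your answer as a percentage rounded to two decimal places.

5.25%

P = D₀(1+g)/(r−g) ⇒ P(r−g) = D₀(1+g) ⇒ g(P+D₀) = P·r − D₀
g = (P·r − D₀)/(P + D₀) = ($37,089.40×0.143 − $3,190.00) / ($37,089.40 + $3,190.00) = 0.052478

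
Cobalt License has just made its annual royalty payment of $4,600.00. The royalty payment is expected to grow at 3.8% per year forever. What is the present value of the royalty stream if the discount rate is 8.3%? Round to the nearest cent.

$106106.67

D₁ = D₀ × (1 + g) = $4,600.00 × 1.038 = $4,774.8000
Growing perpetuity: P = D₁ / (r − g) = $4,774.8000 / (0.083 − 0.038) = $106,106.67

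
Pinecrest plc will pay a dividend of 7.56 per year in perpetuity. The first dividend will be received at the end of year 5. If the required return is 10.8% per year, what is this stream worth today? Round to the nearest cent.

46.45

Value at end of year 4: C / r = 7.56 / 0.108 = 70.0000
Discount to today: PV = 70.0000 / (1 + 0.108)^4 = 70.0000 / 1.507159 = 46.45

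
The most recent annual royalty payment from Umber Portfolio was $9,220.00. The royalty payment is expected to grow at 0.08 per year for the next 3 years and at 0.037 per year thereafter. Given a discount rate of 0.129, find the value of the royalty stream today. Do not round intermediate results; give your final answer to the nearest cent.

$116300.50

D_1 = 9957.60000
D_2 = 10754.20800
D_3 = 11614.54464
Terminal value at year 3: TV = D_3×(1+g_2)/(r−g_2) = 12044.28279/0.092 = 130916.11730
P_0 = D_1/(1+r)^1 + D_2/(1+r)^2 + D_3/(1+r)^3 + TV/(1+r)^3
    = 8819.84057 + 8437.04855 + 8070.87018 + 90972.74323 = 116300.50252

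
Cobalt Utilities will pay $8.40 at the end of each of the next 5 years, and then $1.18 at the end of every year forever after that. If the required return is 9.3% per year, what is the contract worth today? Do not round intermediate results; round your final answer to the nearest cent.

PV of 5-year annuity: $8.40 × [1 − (1+0.093)^−5] / 0.093 = 32.42032
Perpetuity value at year 5: $1.18 / 0.093 = 12.68817
PV of perpetuity: 12.68817 / (1+0.093)^5 = 8.13389
Total PV = 32.42032 + 8.13389 = 40.55421

$40.55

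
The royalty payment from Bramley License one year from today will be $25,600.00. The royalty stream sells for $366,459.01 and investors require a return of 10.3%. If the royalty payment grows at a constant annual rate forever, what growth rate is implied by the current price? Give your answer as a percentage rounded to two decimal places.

P = D₁/(r−g) ⇒ g = r − D₁/P = 0.103 − $25,600.00/$366,459.01 = 0.033142

3.31%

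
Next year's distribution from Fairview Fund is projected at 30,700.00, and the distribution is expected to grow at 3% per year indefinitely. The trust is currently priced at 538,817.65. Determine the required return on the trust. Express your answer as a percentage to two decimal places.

P = D₁/(r − g) ⇒ r = D₁/P + g = 30,700.0000/538,817.65 + 0.03 = 0.056977 + 0.03 = 0.086977

8.70%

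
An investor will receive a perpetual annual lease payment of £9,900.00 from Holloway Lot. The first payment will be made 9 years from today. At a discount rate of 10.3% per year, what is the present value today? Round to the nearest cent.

Value at end of year 8: C / r = £9,900.00 / 0.103 = £96,116.5049
Discount to today: PV = £96,116.5049 / (1 + 0.103)^8 = £96,116.5049 / 2.190807 = £43,872.65

£43872.65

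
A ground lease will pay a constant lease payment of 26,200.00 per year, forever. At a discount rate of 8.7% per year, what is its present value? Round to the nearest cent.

301149.43

Level perpetuity: PV = C / r = 26,200.00 / 0.087 = 301,149.43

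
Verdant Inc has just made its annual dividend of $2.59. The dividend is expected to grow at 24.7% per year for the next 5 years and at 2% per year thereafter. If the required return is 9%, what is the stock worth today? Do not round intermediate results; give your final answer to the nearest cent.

$93.70

D_1 = 3.22973
D_2 = 4.02747
D_3 = 5.02226
D_4 = 6.26276
D_5 = 7.80966
Terminal value at year 5: TV = D_5×(1+g_2)/(r−g_2) = 7.96585/0.07 = 113.79788
P_0 = D_1/(1+r)^1 + D_2/(1+r)^2 + D_3/(1+r)^3 + D_4/(1+r)^4 + D_5/(1+r)^5 + TV/(1+r)^5
    = 2.96306 + 3.38984 + 3.87811 + 4.43670 + 5.07574 + 73.96081 = 93.70425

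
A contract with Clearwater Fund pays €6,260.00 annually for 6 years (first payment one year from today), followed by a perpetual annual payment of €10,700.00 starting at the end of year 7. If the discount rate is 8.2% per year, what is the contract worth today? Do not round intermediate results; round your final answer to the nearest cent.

PV of 6-year annuity: €6,260.00 × [1 − (1+0.082)^−6] / 0.082 = 28764.47849
Perpetuity value at year 6: €10,700.00 / 0.082 = 130487.80488
PV of perpetuity: 130487.80488 / (1+0.082)^6 = 81321.68349
Total PV = 28764.47849 + 81321.68349 = 110086.16199

€110086.16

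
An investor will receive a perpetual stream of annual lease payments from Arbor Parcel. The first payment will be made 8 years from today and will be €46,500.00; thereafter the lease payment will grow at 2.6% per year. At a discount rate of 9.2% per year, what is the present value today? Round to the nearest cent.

€380496.40

Value at end of year 7: C₁ / (r − g) = €46,500.00 / (0.092 − 0.026) = €704,545.4545
Discount to today: PV = €704,545.4545 / (1 + 0.092)^7 = €704,545.4545 / 1.851648 = €380,496.40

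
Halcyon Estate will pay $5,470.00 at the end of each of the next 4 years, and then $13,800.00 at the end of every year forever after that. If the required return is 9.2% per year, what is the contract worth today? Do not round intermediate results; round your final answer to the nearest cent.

$123131.18

PV of 4-year annuity: $5,470.00 × [1 − (1+0.092)^−4] / 0.092 = 17643.75116
Perpetuity value at year 4: $13,800.00 / 0.092 = 150000.00000
PV of perpetuity: 150000.00000 / (1+0.092)^4 = 105487.42851
Total PV = 17643.75116 + 105487.42851 = 123131.17968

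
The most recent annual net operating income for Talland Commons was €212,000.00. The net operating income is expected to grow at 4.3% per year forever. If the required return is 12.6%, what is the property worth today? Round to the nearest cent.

D₁ = D₀ × (1 + g) = €212,000.00 × 1.043 = €221,116.0000
Growing perpetuity: P = D₁ / (r − g) = €221,116.0000 / (0.126 − 0.043) = €2,664,048.19

€2664048.19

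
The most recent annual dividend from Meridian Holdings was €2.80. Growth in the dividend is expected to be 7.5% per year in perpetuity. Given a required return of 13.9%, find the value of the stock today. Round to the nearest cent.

D₁ = D₀ × (1 + g) = €2.80 × 1.075 = €3.0100
Growing perpetuity: P = D₁ / (r − g) = €3.0100 / (0.139 − 0.075) = €47.03

€47.03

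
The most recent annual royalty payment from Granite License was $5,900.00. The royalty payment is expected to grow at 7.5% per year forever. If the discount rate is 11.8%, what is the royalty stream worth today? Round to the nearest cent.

$147500.00

D₁ = D₀ × (1 + g) = $5,900.00 × 1.075 = $6,342.5000
Growing perpetuity: P = D₁ / (r − g) = $6,342.5000 / (0.118 − 0.075) = $147,500.00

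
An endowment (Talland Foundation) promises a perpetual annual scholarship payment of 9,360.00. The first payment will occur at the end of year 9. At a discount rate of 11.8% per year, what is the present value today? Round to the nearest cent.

Value at end of year 8: C / r = 9,360.00 / 0.118 = 79,322.0339
Discount to today: PV = 79,322.0339 / (1 + 0.118)^8 = 79,322.0339 / 2.440813 = 32,498.21

32498.21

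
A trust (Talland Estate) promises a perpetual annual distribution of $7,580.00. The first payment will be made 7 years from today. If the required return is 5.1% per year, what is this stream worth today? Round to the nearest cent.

$110276.44

Value at end of year 6: C / r = $7,580.00 / 0.051 = $148,627.4510
Discount to today: PV = $148,627.4510 / (1 + 0.051)^6 = $148,627.4510 / 1.347772 = $110,276.44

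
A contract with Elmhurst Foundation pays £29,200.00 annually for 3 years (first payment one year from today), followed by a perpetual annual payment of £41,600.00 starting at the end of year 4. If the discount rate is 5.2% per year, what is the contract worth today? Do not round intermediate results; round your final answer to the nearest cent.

PV of 3-year annuity: £29,200.00 × [1 − (1+0.052)^−3] / 0.052 = 79221.77384
Perpetuity value at year 3: £41,600.00 / 0.052 = 800000.00000
PV of perpetuity: 800000.00000 / (1+0.052)^3 = 687136.10303
Total PV = 79221.77384 + 687136.10303 = 766357.87686

£766357.88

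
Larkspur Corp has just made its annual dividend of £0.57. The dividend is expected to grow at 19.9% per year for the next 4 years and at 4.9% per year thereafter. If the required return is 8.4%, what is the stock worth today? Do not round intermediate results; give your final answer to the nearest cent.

D_1 = 0.68343
D_2 = 0.81943
D_3 = 0.98250
D_4 = 1.17802
Terminal value at year 4: TV = D_4×(1+g_2)/(r−g_2) = 1.23574/0.035 = 35.30685
P_0 = D_1/(1+r)^1 + D_2/(1+r)^2 + D_3/(1+r)^3 + D_4/(1+r)^4 + TV/(1+r)^4
    = 0.63047 + 0.69736 + 0.77134 + 0.85317 + 25.57066 = 28.52299

£28.52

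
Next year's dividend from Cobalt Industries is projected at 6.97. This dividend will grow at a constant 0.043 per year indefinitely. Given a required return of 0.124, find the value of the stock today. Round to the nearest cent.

Growing perpetuity: P = D₁ / (r − g) = 6.9700 / (0.124 − 0.043) = 86.05

86.05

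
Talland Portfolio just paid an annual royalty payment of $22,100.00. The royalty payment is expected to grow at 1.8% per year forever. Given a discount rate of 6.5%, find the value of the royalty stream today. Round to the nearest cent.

$478676.60

D₁ = D₀ × (1 + g) = $22,100.00 × 1.018 = $22,497.8000
Growing perpetuity: P = D₁ / (r − g) = $22,497.8000 / (0.065 − 0.018) = $478,676.60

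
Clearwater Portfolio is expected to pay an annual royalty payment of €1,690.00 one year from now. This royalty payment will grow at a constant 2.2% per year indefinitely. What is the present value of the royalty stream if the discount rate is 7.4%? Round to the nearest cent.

Growing perpetuity: P = D₁ / (r − g) = €1,690.0000 / (0.074 − 0.022) = €32,500.00

€32500.00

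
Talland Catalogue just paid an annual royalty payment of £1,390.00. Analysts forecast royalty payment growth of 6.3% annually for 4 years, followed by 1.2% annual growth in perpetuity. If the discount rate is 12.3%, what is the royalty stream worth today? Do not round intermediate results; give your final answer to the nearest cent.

£15029.85

D_1 = 1477.57000
D_2 = 1570.65691
D_3 = 1669.60830
D_4 = 1774.79362
Terminal value at year 4: TV = D_4×(1+g_2)/(r−g_2) = 1796.09114/0.111 = 16181.00127
P_0 = D_1/(1+r)^1 + D_2/(1+r)^2 + D_3/(1+r)^3 + D_4/(1+r)^4 + TV/(1+r)^4
    = 1315.73464 + 1245.43715 + 1178.89554 + 1115.90914 + 10173.87429 = 15029.85076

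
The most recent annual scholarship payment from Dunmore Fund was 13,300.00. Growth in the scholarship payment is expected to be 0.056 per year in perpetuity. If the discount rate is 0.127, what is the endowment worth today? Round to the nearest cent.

D₁ = D₀ × (1 + g) = 13,300.00 × 1.056 = 14,044.8000
Growing perpetuity: P = D₁ / (r − g) = 14,044.8000 / (0.127 − 0.056) = 197,814.08

197814.08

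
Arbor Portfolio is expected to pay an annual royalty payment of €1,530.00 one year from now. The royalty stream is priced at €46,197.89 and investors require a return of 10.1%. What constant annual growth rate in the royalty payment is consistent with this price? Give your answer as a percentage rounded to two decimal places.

P = D₁/(r−g) ⇒ g = r − D₁/P = 0.101 − €1,530.00/€46,197.89 = 0.067882

6.79%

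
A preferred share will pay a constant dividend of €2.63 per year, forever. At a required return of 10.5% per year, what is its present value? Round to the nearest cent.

€25.05

Level perpetuity: PV = C / r = €2.63 / 0.105 = €25.05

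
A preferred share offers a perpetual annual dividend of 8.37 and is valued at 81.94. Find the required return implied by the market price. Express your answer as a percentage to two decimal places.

10.21%

P = C/r ⇒ r = C/P = 8.37/81.94 = 0.102148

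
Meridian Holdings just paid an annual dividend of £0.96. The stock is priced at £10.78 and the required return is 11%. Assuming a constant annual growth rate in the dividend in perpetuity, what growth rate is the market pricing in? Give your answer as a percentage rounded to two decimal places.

P = D₀(1+g)/(r−g) ⇒ P(r−g) = D₀(1+g) ⇒ g(P+D₀) = P·r − D₀
g = (P·r − D₀)/(P + D₀) = (£10.78×0.11 − £0.96) / (£10.78 + £0.96) = 0.019233

1.92%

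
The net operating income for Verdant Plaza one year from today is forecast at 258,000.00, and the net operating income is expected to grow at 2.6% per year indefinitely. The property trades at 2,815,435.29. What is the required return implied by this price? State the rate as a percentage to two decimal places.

P = D₁/(r − g) ⇒ r = D₁/P + g = 258,000.0000/2,815,435.29 + 0.026 = 0.091638 + 0.026 = 0.117638

11.76%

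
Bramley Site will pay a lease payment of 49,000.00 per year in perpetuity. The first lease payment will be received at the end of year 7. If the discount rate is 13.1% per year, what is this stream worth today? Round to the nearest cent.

Value at end of year 6: C / r = 49,000.00 / 0.131 = 374,045.8015
Discount to today: PV = 374,045.8015 / (1 + 0.131)^6 = 374,045.8015 / 2.093031 = 178,710.12

178710.12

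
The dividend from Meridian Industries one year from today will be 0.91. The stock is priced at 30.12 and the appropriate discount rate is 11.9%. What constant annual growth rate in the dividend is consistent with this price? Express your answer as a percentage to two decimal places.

P = D₁/(r−g) ⇒ g = r − D₁/P = 0.119 − 0.91/30.12 = 0.088788

8.88%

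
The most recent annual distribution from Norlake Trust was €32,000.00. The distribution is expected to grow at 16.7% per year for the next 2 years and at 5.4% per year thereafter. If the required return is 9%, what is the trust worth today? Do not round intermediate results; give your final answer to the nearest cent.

€1144873.39

D_1 = 37344.00000
D_2 = 43580.44800
Terminal value at year 2: TV = D_2×(1+g_2)/(r−g_2) = 45933.79219/0.036 = 1275938.67200
P_0 = D_1/(1+r)^1 + D_2/(1+r)^2 + TV/(1+r)^2
    = 34260.55046 + 36680.79118 + 1073932.05286 = 1144873.39450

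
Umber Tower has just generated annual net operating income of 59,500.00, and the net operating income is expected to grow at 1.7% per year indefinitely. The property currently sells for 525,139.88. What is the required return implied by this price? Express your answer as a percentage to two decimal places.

D₁ = 59,500.00 × 1.017 = 60,511.5000
P = D₁/(r − g) ⇒ r = D₁/P + g = 60,511.5000/525,139.88 + 0.017 = 0.115229 + 0.017 = 0.132229

13.22%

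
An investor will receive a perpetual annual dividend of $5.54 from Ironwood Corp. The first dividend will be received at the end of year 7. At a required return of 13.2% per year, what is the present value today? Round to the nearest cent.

Value at end of year 6: C / r = $5.54 / 0.132 = $41.9697
Discount to today: PV = $41.9697 / (1 + 0.132)^6 = $41.9697 / 2.104159 = $19.95

$19.95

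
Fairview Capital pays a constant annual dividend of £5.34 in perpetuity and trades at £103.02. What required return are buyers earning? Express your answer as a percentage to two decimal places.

P = C/r ⇒ r = C/P = £5.34/£103.02 = 0.051835

5.18%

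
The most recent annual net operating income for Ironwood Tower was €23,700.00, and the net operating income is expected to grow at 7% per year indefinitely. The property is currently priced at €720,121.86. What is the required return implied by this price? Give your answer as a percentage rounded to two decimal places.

10.52%

D₁ = €23,700.00 × 1.07 = €25,359.0000
P = D₁/(r − g) ⇒ r = D₁/P + g = €25,359.0000/€720,121.86 + 0.07 = 0.035215 + 0.07 = 0.105215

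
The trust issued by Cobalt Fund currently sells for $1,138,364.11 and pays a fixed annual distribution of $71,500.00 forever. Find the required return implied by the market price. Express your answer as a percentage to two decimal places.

P = C/r ⇒ r = C/P = $71,500.00/$1,138,364.11 = 0.062809

6.28%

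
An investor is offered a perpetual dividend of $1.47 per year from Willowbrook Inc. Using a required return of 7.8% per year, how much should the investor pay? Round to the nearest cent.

$18.85

Level perpetuity: PV = C / r = $1.47 / 0.078 = $18.85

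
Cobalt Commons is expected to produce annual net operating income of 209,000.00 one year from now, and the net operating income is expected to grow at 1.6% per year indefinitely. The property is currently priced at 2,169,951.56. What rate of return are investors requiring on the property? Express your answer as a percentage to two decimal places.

P = D₁/(r − g) ⇒ r = D₁/P + g = 209,000.0000/2,169,951.56 + 0.016 = 0.096316 + 0.016 = 0.112316

11.23%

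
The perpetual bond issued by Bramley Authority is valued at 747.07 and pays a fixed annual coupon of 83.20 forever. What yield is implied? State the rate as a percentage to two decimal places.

11.14%

P = C/r ⇒ r = C/P = 83.20/747.07 = 0.111368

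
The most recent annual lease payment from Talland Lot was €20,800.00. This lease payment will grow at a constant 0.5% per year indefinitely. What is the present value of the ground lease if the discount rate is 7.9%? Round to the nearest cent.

€282486.49

D₁ = D₀ × (1 + g) = €20,800.00 × 1.005 = €20,904.0000
Growing perpetuity: P = D₁ / (r − g) = €20,904.0000 / (0.079 − 0.005) = €282,486.49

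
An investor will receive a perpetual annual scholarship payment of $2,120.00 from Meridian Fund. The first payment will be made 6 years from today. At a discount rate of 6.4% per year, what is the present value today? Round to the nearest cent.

Value at end of year 5: C / r = $2,120.00 / 0.064 = $33,125.0000
Discount to today: PV = $33,125.0000 / (1 + 0.064)^5 = $33,125.0000 / 1.363666 = $24,291.13

$24291.13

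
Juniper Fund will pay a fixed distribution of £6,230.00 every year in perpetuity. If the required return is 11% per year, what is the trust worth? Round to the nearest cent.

Level perpetuity: PV = C / r = £6,230.00 / 0.11 = £56,636.36

£56636.36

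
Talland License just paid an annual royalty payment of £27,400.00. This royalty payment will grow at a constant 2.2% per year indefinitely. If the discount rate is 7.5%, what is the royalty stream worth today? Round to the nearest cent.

D₁ = D₀ × (1 + g) = £27,400.00 × 1.022 = £28,002.8000
Growing perpetuity: P = D₁ / (r − g) = £28,002.8000 / (0.075 − 0.022) = £528,354.72

£528354.72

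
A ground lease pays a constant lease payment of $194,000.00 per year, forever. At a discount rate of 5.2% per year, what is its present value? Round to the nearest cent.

$3730769.23

Level perpetuity: PV = C / r = $194,000.00 / 0.052 = $3,730,769.23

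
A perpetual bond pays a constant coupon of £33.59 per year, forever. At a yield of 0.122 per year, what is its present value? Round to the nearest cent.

Level perpetuity: PV = C / r = £33.59 / 0.122 = £275.33

£275.33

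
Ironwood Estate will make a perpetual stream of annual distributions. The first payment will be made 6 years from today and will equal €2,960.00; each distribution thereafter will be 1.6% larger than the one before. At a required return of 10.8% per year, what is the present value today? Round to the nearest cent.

Value at end of year 5: C₁ / (r − g) = €2,960.00 / (0.108 − 0.016) = €32,173.9130
Discount to today: PV = €32,173.9130 / (1 + 0.108)^5 = €32,173.9130 / 1.669932 = €19,266.60

€19266.60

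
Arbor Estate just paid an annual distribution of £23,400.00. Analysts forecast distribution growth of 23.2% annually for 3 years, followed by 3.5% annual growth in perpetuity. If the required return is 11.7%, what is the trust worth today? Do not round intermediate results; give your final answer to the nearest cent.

D_1 = 28828.80000
D_2 = 35517.08160
D_3 = 43757.04453
Terminal value at year 3: TV = D_3×(1+g_2)/(r−g_2) = 45288.54109/0.082 = 552299.28158
P_0 = D_1/(1+r)^1 + D_2/(1+r)^2 + D_3/(1+r)^3 + TV/(1+r)^3
    = 25809.13160 + 28466.29376 + 31397.02231 + 396291.68400 = 481964.13167

£481964.13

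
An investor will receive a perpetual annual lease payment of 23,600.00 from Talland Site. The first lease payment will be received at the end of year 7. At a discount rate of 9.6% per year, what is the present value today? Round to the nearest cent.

Value at end of year 6: C / r = 23,600.00 / 0.096 = 245,833.3333
Discount to today: PV = 245,833.3333 / (1 + 0.096)^6 = 245,833.3333 / 1.733258 = 141,833.05

141833.05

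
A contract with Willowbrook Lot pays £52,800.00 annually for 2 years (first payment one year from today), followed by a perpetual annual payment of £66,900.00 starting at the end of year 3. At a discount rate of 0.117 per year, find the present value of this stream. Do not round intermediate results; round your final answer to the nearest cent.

£547870.88

PV of 2-year annuity: £52,800.00 × [1 − (1+0.117)^−2] / 0.117 = 89587.70976
Perpetuity value at year 2: £66,900.00 / 0.117 = 571794.87179
PV of perpetuity: 571794.87179 / (1+0.117)^2 = 458283.17136
Total PV = 89587.70976 + 458283.17136 = 547870.88112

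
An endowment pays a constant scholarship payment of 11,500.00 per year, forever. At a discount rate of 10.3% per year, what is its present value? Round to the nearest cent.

111650.49

Level perpetuity: PV = C / r = 11,500.00 / 0.103 = 111,650.49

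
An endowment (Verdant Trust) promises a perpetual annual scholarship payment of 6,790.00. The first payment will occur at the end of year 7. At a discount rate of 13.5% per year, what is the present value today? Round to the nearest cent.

23526.69

Value at end of year 6: C / r = 6,790.00 / 0.135 = 50,296.2963
Discount to today: PV = 50,296.2963 / (1 + 0.135)^6 = 50,296.2963 / 2.137840 = 23,526.69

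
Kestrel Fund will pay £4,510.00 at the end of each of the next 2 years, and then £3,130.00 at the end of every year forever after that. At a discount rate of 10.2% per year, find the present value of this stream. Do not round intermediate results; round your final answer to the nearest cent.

PV of 2-year annuity: £4,510.00 × [1 − (1+0.102)^−2] / 0.102 = 7806.31487
Perpetuity value at year 2: £3,130.00 / 0.102 = 30686.27451
PV of perpetuity: 30686.27451 / (1+0.102)^2 = 25268.58814
Total PV = 7806.31487 + 25268.58814 = 33074.90301

£33074.90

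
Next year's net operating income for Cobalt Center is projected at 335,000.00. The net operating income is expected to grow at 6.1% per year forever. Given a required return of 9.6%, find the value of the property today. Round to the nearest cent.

9571428.57

Growing perpetuity: P = D₁ / (r − g) = 335,000.0000 / (0.096 − 0.061) = 9,571,428.57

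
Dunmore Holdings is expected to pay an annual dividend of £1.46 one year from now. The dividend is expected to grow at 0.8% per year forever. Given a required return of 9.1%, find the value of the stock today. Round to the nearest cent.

Growing perpetuity: P = D₁ / (r − g) = £1.4600 / (0.091 − 0.008) = £17.59

£17.59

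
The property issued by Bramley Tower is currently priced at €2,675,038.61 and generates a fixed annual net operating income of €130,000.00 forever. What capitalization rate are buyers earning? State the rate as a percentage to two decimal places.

4.86%

P = C/r ⇒ r = C/P = €130,000.00/€2,675,038.61 = 0.048597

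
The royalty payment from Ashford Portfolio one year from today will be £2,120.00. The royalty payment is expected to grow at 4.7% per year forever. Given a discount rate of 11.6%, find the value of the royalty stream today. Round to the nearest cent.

Growing perpetuity: P = D₁ / (r − g) = £2,120.0000 / (0.116 − 0.047) = £30,724.64

£30724.64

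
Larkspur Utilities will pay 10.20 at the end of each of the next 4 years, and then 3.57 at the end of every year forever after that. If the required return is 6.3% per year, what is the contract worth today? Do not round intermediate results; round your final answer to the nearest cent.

PV of 4-year annuity: 10.20 × [1 − (1+0.063)^−4] / 0.063 = 35.10263
Perpetuity value at year 4: 3.57 / 0.063 = 56.66667
PV of perpetuity: 56.66667 / (1+0.063)^4 = 44.38075
Total PV = 35.10263 + 44.38075 = 79.48337

79.48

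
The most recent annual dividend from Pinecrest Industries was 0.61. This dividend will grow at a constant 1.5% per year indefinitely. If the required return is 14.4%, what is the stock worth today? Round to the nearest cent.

4.80

D₁ = D₀ × (1 + g) = 0.61 × 1.015 = 0.6192
Growing perpetuity: P = D₁ / (r − g) = 0.6192 / (0.144 − 0.015) = 4.80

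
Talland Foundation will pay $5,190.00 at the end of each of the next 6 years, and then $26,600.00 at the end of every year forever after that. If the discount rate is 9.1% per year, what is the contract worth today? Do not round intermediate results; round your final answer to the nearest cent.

$196549.85

PV of 6-year annuity: $5,190.00 × [1 − (1+0.091)^−6] / 0.091 = 23212.66654
Perpetuity value at year 6: $26,600.00 / 0.091 = 292307.69231
PV of perpetuity: 292307.69231 / (1+0.091)^6 = 173337.18558
Total PV = 23212.66654 + 173337.18558 = 196549.85212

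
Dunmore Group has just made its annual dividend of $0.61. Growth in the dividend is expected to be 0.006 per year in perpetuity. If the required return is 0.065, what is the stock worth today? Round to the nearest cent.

$10.40

D₁ = D₀ × (1 + g) = $0.61 × 1.006 = $0.6137
Growing perpetuity: P = D₁ / (r − g) = $0.6137 / (0.065 − 0.006) = $10.40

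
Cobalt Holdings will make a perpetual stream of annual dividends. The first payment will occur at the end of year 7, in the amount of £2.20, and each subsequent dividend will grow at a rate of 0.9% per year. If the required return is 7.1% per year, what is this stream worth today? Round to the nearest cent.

£23.51

Value at end of year 6: C₁ / (r − g) = £2.20 / (0.071 − 0.009) = £35.4839
Discount to today: PV = £35.4839 / (1 + 0.071)^6 = £35.4839 / 1.509165 = £23.51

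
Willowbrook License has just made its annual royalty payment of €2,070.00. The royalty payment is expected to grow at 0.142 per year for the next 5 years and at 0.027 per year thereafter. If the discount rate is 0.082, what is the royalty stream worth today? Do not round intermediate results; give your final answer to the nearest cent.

D_1 = 2363.94000
D_2 = 2699.61948
D_3 = 3082.96545
D_4 = 3520.74654
D_5 = 4020.69255
Terminal value at year 5: TV = D_5×(1+g_2)/(r−g_2) = 4129.25125/0.055 = 75077.29540
P_0 = D_1/(1+r)^1 + D_2/(1+r)^2 + D_3/(1+r)^3 + D_4/(1+r)^4 + D_5/(1+r)^5 + TV/(1+r)^5
    = 2184.78743 + 2305.94015 + 2433.81114 + 2568.77294 + 2711.21876 + 50625.84851 = 62830.37894

€62830.38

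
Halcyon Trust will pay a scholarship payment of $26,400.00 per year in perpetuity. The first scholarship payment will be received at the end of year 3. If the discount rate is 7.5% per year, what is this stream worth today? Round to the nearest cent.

Value at end of year 2: C / r = $26,400.00 / 0.075 = $352,000.0000
Discount to today: PV = $352,000.0000 / (1 + 0.075)^2 = $352,000.0000 / 1.155625 = $304,597.08

$304597.08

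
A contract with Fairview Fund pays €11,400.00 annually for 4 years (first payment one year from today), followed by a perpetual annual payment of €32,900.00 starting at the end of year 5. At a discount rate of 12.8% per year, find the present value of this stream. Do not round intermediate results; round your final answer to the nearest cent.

PV of 4-year annuity: €11,400.00 × [1 − (1+0.128)^−4] / 0.128 = 34050.36715
Perpetuity value at year 4: €32,900.00 / 0.128 = 257031.25000
PV of perpetuity: 257031.25000 / (1+0.128)^4 = 158763.08515
Total PV = 34050.36715 + 158763.08515 = 192813.45230

€192813.45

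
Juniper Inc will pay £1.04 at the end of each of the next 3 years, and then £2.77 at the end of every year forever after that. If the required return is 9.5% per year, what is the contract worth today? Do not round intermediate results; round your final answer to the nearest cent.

£24.82

PV of 3-year annuity: £1.04 × [1 − (1+0.095)^−3] / 0.095 = 2.60926
Perpetuity value at year 3: £2.77 / 0.095 = 29.15789
PV of perpetuity: 29.15789 / (1+0.095)^3 = 22.20822
Total PV = 2.60926 + 22.20822 = 24.81749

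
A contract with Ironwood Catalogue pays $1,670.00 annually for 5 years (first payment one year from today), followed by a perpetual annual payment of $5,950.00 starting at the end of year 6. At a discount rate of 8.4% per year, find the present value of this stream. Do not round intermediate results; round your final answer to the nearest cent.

$53923.19

PV of 5-year annuity: $1,670.00 × [1 − (1+0.084)^−5] / 0.084 = 6598.11750
Perpetuity value at year 5: $5,950.00 / 0.084 = 70833.33333
PV of perpetuity: 70833.33333 / (1+0.084)^5 = 47325.07040
Total PV = 6598.11750 + 47325.07040 = 53923.18789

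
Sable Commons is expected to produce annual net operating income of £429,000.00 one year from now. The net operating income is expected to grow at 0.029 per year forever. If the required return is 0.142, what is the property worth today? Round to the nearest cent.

Growing perpetuity: P = D₁ / (r − g) = £429,000.0000 / (0.142 − 0.029) = £3,796,460.18

£3796460.18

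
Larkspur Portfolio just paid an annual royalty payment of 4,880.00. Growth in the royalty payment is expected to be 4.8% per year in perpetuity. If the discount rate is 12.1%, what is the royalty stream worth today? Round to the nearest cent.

D₁ = D₀ × (1 + g) = 4,880.00 × 1.048 = 5,114.2400
Growing perpetuity: P = D₁ / (r − g) = 5,114.2400 / (0.121 − 0.048) = 70,058.08

70058.08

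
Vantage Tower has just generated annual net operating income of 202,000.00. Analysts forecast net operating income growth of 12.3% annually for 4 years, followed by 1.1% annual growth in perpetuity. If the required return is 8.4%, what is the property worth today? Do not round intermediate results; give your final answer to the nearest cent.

4105753.02

D_1 = 226846.00000
D_2 = 254748.05800
D_3 = 286082.06913
D_4 = 321270.16364
Terminal value at year 4: TV = D_4×(1+g_2)/(r−g_2) = 324804.13544/0.073 = 4449371.71832
P_0 = D_1/(1+r)^1 + D_2/(1+r)^2 + D_3/(1+r)^3 + D_4/(1+r)^4 + TV/(1+r)^4
    = 209267.52768 + 216796.52544 + 224596.40044 + 232676.89824 + 3222415.67284 = 4105753.02463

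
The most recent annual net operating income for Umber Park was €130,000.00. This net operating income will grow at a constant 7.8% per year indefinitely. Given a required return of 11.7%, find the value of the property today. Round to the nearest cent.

€3593333.33

D₁ = D₀ × (1 + g) = €130,000.00 × 1.078 = €140,140.0000
Growing perpetuity: P = D₁ / (r − g) = €140,140.0000 / (0.117 − 0.078) = €3,593,333.33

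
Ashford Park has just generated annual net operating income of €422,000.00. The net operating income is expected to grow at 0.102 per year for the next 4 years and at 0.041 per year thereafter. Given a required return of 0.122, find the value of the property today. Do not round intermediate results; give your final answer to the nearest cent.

D_1 = 465044.00000
D_2 = 512478.48800
D_3 = 564751.29378
D_4 = 622355.92574
Terminal value at year 4: TV = D_4×(1+g_2)/(r−g_2) = 647872.51870/0.081 = 7998426.15675
P_0 = D_1/(1+r)^1 + D_2/(1+r)^2 + D_3/(1+r)^3 + D_4/(1+r)^4 + TV/(1+r)^4
    = 414477.71836 + 407089.52374 + 399833.02599 + 392705.87757 + 5046997.75994 = 6661103.90559

€6661103.91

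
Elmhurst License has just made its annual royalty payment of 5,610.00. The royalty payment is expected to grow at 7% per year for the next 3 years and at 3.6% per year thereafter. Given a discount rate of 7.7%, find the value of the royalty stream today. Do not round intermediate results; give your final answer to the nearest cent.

155621.19

D_1 = 6002.70000
D_2 = 6422.88900
D_3 = 6872.49123
Terminal value at year 3: TV = D_3×(1+g_2)/(r−g_2) = 7119.90091/0.041 = 173656.11986
P_0 = D_1/(1+r)^1 + D_2/(1+r)^2 + D_3/(1+r)^3 + TV/(1+r)^3
    = 5573.53760 + 5537.31220 + 5501.32224 + 139009.02048 = 155621.19252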